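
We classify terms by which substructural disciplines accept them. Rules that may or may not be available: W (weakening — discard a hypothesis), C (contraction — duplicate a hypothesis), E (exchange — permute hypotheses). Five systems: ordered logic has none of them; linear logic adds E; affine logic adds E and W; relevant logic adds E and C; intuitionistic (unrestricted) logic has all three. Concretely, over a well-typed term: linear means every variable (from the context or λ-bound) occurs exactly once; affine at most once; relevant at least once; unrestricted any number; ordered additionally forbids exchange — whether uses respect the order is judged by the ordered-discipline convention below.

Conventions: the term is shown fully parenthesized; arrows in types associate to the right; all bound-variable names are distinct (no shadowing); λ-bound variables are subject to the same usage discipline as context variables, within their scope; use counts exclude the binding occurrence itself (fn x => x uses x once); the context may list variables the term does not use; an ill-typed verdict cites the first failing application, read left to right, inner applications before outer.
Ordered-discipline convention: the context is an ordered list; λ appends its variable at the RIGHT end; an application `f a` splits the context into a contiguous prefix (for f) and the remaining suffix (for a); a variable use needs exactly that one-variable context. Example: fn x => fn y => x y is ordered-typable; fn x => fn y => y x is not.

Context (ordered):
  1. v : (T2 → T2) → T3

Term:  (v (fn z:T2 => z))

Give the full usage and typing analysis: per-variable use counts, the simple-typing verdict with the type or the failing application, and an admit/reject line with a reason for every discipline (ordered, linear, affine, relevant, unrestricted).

use counts: v ×1; z [bound] ×1
uses in reading order: v, z
typing: well-typed at T3
ordered: ✓, one use each (v, z); ordered split holds
linear: ✓, single use per variable (v, z)
affine: ✓, at most one use each (v, z)
relevant: ✓, v, z: all used, weakening unneeded
unrestricted: ✓, well-typed at T3; no restrictions here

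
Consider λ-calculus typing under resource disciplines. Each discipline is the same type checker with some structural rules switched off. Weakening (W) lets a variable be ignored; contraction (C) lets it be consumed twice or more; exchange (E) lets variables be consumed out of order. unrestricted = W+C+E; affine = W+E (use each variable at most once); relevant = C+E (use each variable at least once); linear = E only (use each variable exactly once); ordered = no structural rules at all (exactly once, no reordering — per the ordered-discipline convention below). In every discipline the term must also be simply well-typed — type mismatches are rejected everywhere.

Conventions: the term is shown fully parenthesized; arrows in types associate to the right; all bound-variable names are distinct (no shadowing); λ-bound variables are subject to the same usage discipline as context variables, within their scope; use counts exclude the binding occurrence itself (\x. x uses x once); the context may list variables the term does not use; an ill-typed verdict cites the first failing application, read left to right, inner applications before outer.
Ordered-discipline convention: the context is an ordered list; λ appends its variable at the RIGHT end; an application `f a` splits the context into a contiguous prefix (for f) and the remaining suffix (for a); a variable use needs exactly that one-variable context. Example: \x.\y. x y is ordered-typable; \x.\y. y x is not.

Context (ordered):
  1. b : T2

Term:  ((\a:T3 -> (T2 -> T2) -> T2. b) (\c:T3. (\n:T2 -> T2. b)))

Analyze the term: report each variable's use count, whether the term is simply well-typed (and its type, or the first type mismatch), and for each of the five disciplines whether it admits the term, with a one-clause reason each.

variable uses: b: 2×, a (λ-bound): 0×, c (λ-bound): 0×, n (λ-bound): 0×
order of uses: b, b
typing: well-typed at T2
ordered ✗ (repeated use of b ×2; a, c, n left unused)
linear ✗ (repeated use of b ×2; a, c, n left unused)
affine ✗ (repeated use of b ×2)
relevant ✗ (a, c, n left unused)
unrestricted ✓ (well-typed at T2; no restrictions here)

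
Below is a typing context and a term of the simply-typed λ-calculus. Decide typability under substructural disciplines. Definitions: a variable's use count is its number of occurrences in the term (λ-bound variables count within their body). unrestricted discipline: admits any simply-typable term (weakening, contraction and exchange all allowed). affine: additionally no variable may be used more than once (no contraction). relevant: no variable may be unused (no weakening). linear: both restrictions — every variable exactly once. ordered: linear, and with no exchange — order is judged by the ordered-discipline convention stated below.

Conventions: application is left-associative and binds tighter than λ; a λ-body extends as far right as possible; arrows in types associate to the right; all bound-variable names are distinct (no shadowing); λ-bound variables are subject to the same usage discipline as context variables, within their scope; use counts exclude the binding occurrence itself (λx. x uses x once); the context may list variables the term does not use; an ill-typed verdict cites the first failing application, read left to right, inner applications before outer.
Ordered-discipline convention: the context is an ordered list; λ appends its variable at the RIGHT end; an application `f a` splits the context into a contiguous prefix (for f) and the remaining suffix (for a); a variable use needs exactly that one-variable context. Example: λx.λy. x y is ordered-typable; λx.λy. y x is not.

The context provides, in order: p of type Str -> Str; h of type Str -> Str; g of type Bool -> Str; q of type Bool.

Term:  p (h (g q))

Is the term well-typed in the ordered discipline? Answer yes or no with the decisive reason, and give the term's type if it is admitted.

yes — p, h, g, q: once each, no exchange needed; term : Str
variable uses: p: 1; h: 1; g: 1; q: 1
left-to-right use order: p, h, g, q
typing: the term checks, with type Str
per-discipline verdicts: ordered ✓, linear ✓, affine ✓, relevant ✓, unrestricted ✓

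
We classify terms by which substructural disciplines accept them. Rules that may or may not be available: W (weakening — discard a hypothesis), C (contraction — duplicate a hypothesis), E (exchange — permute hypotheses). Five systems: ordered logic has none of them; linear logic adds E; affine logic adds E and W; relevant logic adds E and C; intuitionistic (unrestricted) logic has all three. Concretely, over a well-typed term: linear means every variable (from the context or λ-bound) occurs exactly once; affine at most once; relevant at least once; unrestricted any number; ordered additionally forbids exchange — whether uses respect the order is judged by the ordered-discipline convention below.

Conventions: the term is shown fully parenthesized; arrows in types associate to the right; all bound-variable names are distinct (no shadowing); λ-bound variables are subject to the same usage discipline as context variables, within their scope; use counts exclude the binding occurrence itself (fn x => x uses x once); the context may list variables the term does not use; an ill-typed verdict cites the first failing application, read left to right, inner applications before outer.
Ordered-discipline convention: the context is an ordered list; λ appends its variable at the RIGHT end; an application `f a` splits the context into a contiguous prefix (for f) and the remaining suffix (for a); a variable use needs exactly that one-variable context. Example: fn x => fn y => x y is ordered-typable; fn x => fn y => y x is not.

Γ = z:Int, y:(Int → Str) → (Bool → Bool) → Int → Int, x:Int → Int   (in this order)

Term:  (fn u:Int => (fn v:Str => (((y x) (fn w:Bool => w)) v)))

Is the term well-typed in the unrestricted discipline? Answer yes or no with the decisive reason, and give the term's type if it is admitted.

no — a type mismatch blocks all five
use counts: z: 0; y: 1; x: 1; u [bound]: 0; v [bound]: 1; w [bound]: 1
uses in reading order: y, x, w, v
typing: ill-typed: an argument Int → Int mismatches the expected Int → Str
across the five disciplines: ordered ✗; linear ✗; affine ✗; relevant ✗; unrestricted ✗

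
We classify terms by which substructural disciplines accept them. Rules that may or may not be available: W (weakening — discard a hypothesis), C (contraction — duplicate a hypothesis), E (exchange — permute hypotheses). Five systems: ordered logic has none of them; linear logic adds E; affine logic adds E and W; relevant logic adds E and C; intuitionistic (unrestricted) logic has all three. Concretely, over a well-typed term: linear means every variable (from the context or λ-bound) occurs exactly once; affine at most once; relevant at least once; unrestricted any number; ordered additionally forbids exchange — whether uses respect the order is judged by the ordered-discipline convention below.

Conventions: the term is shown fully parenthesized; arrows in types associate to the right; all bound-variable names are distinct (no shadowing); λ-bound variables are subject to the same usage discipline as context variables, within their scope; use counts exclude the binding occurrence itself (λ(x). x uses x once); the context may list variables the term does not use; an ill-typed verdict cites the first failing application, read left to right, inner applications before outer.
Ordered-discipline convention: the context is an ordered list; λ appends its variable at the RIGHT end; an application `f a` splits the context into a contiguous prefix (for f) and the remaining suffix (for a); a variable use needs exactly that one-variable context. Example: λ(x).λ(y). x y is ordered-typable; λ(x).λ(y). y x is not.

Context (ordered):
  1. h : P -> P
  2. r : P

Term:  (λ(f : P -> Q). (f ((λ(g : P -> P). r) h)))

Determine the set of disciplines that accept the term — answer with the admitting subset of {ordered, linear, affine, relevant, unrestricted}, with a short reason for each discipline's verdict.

admitted by: affine, unrestricted
counts: h ×1; r ×1; f [bound] ×1; g [bound] ×0
uses in reading order: f, r, h
typing: well-typed at (P -> Q) -> Q
ordered: ✗, unused: g — weakening required
linear: ✗, unused: g — weakening required
affine: ✓, no duplicate uses among h, r, f, g
relevant: ✗, unused: g — weakening required
unrestricted: ✓, well-typed at (P -> Q) -> Q; no restrictions here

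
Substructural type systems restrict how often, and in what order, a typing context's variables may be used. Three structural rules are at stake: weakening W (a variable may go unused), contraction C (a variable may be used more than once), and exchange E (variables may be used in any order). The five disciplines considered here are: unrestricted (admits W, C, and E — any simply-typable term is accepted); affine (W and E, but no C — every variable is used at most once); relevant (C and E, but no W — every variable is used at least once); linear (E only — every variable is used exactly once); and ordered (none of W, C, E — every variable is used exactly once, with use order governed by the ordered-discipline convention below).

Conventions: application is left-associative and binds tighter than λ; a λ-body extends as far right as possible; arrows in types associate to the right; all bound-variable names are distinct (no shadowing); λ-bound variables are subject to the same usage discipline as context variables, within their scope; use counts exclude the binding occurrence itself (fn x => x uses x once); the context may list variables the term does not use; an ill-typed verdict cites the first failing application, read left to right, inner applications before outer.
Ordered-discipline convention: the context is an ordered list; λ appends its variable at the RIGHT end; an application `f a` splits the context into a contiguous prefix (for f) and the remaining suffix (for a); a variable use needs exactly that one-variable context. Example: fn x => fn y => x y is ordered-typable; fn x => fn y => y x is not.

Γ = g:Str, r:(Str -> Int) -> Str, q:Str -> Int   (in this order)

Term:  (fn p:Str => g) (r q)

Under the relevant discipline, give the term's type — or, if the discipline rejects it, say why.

not well-typed under relevant — p left unused
use counts: g: 1×; r: 1×; q: 1×; p (bound): 0×
left-to-right use order: g, r, q
typing: ✓ — Str
all disciplines: ordered ✗ | linear ✗ | affine ✓ | relevant ✗ | unrestricted ✓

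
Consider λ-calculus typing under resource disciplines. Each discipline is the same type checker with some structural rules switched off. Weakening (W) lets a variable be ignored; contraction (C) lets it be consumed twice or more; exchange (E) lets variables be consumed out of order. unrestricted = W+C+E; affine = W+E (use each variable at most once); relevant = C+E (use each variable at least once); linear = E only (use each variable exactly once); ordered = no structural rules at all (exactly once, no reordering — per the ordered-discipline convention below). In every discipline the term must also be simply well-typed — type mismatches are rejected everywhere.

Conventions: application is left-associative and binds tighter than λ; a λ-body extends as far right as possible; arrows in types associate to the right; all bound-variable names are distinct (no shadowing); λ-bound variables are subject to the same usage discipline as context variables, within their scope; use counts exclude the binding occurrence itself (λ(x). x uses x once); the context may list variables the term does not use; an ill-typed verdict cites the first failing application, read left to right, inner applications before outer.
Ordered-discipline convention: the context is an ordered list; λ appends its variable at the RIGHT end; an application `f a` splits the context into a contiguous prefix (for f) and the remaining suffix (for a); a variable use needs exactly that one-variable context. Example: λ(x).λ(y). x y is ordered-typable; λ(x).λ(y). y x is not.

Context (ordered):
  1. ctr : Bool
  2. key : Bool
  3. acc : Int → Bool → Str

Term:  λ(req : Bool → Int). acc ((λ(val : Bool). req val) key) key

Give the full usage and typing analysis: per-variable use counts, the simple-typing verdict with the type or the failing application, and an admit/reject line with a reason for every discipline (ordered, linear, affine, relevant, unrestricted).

variable uses: ctr: 0×; key: 2×; acc: 1×; req (λ-bound): 1×; val (λ-bound): 1×
order of uses: acc, req, val, key, key
typing: well-typed — term : (Bool → Int) → Str
ordered: ✗, needs contraction — key ×2; unused: ctr — weakening required
linear: ✗, needs contraction — key ×2; unused: ctr — weakening required
affine: ✗, needs contraction — key ×2
relevant: ✗, unused: ctr — weakening required
unrestricted: ✓, simply typable at (Bool → Int) → Str; W, C, E all held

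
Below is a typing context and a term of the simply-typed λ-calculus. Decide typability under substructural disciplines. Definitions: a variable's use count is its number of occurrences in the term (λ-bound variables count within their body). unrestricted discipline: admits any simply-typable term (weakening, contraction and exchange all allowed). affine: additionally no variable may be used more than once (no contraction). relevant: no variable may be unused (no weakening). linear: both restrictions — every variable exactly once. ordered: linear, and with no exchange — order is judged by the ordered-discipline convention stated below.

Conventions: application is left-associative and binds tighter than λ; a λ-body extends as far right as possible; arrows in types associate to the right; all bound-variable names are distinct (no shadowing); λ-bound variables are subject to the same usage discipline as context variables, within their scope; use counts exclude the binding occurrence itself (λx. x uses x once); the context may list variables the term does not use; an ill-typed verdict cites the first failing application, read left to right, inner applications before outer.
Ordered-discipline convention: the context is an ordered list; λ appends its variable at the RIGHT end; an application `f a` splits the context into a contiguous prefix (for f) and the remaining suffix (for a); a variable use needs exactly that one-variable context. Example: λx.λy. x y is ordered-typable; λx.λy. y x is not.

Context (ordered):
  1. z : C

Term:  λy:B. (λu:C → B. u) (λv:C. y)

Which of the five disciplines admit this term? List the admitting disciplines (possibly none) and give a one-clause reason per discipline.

accepted by: affine, unrestricted
usage: z: 0×, y (bound): 1×, u (bound): 1×, v (bound): 0×
left-to-right use order: u, y
typing: well-typed — term : B → C → B
ordered: ✗, needs weakening: z, v unused
linear: ✗, needs weakening: z, v unused
affine: ✓, none of z, y, u, v used more than once
relevant: ✗, needs weakening: z, v unused
unrestricted: ✓, simply typable at B → C → B; W, C, E all held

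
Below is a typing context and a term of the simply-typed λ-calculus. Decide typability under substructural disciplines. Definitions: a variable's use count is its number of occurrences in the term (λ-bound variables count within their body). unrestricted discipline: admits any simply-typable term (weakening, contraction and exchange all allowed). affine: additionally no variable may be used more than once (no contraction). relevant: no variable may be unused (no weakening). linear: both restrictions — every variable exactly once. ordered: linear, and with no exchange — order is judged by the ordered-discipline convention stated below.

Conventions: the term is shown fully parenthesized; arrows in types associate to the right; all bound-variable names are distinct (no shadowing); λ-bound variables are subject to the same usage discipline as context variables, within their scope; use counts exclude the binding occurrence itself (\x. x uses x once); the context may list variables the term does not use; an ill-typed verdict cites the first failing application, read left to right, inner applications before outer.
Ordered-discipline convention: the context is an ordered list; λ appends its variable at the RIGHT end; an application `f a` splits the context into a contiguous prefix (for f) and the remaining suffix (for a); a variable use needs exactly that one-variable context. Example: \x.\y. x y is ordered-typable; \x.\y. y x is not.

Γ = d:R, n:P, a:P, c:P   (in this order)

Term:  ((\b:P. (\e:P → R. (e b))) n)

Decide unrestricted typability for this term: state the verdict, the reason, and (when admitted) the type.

yes — well-typed at (P → R) → R; no restrictions here; term : (P → R) → R
counts: d=0, n=1, a=0, c=0, b (λ-bound)=1, e (λ-bound)=1
order of uses: e, b, n
typing: well-typed at (P → R) → R
per-discipline verdicts: ordered ✗, linear ✗, affine ✓, relevant ✗, unrestricted ✓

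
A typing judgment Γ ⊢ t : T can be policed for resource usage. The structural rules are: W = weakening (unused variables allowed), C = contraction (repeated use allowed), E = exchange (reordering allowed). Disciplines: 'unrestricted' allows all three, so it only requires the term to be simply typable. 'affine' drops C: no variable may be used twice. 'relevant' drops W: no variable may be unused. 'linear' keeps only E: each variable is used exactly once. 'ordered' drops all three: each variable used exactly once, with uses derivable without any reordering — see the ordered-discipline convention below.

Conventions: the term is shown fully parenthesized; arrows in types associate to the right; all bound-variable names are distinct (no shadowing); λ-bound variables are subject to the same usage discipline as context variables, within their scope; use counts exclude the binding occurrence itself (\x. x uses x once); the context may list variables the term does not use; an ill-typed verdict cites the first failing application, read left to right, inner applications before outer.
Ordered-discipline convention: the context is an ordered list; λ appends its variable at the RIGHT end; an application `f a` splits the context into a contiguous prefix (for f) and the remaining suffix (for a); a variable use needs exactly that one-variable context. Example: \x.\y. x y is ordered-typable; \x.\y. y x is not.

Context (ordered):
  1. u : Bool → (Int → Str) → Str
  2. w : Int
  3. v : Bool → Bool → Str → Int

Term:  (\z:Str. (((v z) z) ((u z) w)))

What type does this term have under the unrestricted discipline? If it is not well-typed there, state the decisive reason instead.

not well-typed under unrestricted — the type mismatch rejects it
variable uses: u: 1, w: 1, v: 1, z (bound): 3
uses in reading order: v, z, z, u, z, w
typing: ill-typed: an application expects Bool but receives Str
summary: ordered ✗, linear ✗, affine ✗, relevant ✗, unrestricted ✗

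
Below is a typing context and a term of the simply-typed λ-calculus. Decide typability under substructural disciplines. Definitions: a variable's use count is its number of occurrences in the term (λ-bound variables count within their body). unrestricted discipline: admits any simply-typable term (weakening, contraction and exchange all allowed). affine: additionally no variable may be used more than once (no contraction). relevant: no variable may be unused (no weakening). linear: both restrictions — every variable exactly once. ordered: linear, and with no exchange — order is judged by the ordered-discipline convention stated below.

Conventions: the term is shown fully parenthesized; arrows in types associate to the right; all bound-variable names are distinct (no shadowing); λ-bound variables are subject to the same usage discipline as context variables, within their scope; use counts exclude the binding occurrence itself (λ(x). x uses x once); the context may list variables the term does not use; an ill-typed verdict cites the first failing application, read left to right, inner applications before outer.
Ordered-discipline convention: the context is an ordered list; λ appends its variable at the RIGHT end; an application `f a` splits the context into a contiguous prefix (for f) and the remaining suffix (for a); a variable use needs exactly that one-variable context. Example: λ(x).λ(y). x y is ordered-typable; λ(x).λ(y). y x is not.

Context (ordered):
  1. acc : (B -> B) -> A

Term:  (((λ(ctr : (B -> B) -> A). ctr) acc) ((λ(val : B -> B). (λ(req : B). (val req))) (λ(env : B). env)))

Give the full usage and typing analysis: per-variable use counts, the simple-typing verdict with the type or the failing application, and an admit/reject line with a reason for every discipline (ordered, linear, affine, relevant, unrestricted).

variable uses: acc: 1, ctr (λ-bound): 1, val (λ-bound): 1, req (λ-bound): 1, env (λ-bound): 1
left-to-right use order: ctr, acc, val, req, env
typing: the term checks, with type A
ordered: ✓, one use each (acc, ctr, val, req, env); ordered split holds
linear: ✓, acc, ctr, val, req, env: one use apiece
affine: ✓, at most one use each (acc, ctr, val, req, env)
relevant: ✓, at least one use each (acc, ctr, val, req, env)
unrestricted: ✓, typability at A is all that's needed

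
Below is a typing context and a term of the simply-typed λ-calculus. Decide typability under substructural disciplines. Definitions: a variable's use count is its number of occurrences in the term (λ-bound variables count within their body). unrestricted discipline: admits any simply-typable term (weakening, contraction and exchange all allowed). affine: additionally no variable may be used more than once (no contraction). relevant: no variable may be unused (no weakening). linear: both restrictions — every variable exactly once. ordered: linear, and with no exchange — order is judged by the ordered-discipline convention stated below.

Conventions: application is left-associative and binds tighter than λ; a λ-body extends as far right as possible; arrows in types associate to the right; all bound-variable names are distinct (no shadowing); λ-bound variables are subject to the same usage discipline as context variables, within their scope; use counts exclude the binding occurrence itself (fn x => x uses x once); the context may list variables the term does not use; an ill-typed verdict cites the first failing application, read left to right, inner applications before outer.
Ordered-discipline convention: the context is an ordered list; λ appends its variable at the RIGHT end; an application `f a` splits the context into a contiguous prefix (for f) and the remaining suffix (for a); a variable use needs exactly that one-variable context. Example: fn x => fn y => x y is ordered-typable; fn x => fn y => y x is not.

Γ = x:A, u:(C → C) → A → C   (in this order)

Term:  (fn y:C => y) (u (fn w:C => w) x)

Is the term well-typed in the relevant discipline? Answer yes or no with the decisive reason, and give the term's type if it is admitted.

yes — x, u, y, w: all used, weakening unneeded; term : C
usage: x ×1, u ×1, y [bound] ×1, w [bound] ×1
use order (left to right): y, u, w, x
typing: ✓ — C
per-discipline verdicts: ordered ✗ | linear ✓ | affine ✓ | relevant ✓ | unrestricted ✓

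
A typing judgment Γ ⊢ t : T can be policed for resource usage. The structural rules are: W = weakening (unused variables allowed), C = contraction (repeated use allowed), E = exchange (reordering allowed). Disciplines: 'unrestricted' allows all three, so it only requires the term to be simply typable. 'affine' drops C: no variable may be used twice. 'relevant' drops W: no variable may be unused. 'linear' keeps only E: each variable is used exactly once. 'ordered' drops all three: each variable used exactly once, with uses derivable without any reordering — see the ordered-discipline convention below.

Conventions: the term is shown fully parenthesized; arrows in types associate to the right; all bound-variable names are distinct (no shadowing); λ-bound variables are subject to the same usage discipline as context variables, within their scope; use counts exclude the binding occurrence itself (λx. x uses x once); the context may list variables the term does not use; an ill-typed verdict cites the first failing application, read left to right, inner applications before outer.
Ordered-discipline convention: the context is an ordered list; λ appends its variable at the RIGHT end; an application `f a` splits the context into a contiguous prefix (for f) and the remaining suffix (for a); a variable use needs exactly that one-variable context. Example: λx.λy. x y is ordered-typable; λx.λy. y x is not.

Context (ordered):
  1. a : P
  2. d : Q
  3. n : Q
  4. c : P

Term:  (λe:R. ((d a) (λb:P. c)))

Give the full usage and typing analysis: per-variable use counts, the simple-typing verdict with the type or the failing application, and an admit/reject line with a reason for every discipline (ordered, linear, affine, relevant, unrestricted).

variable uses: a: 1×; d: 1×; n: 0×; c: 1×; e [bound]: 0×; b [bound]: 0×
left-to-right use order: d, a, c
typing: ill-typed: applying a non-function (Q)
ordered: ✗, fails simple typing
linear: ✗, a type mismatch blocks all five
affine: ✗, the type mismatch rejects it
relevant: ✗, not simply typable
unrestricted: ✗, fails simple typing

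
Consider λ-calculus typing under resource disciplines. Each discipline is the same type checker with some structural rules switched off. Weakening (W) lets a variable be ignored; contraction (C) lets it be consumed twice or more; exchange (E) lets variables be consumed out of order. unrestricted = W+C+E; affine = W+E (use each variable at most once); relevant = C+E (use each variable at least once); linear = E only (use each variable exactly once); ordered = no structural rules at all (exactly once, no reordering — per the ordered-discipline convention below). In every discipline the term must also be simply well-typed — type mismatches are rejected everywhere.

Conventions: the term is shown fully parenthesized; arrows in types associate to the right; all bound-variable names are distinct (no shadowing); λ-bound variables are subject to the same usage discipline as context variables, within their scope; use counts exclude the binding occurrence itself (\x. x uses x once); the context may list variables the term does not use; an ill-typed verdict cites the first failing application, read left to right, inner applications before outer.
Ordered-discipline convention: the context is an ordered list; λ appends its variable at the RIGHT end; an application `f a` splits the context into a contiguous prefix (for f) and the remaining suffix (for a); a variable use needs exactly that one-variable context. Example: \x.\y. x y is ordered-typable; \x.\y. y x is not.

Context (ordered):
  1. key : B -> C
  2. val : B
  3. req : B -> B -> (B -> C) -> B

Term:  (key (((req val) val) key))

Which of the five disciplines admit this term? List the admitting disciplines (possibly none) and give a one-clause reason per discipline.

admitting disciplines: relevant, unrestricted
counts: key: 2; val: 2; req: 1
uses in reading order: key, req, val, val, key
typing: the term checks, with type C
ordered: ✗, needs contraction — key ×2, val ×2
linear: ✗, needs contraction — key ×2, val ×2
affine: ✗, needs contraction — key ×2, val ×2
relevant: ✓, key, val, req: all used, weakening unneeded
unrestricted: ✓, typability at C is all that's needed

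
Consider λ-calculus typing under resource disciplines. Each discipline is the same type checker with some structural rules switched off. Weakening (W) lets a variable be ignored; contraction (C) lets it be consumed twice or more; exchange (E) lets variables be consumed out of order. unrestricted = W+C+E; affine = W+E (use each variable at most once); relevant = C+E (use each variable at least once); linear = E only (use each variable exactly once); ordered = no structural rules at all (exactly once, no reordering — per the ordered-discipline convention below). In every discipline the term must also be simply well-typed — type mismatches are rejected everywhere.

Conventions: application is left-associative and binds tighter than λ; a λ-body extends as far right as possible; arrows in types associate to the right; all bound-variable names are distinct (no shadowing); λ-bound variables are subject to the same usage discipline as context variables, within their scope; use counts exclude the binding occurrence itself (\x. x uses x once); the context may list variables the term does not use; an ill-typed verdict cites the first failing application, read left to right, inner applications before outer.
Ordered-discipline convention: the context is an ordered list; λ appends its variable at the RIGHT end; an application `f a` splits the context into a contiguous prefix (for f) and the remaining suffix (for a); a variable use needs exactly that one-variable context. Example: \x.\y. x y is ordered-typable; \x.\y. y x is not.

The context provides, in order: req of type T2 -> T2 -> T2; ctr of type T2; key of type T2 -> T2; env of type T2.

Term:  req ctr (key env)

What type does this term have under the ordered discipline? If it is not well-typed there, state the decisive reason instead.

term : T2
use counts: req: 1×; ctr: 1×; key: 1×; env: 1×
use order (left to right): req, ctr, key, env
typing: well-typed at T2
summary: ordered ✓ | linear ✓ | affine ✓ | relevant ✓ | unrestricted ✓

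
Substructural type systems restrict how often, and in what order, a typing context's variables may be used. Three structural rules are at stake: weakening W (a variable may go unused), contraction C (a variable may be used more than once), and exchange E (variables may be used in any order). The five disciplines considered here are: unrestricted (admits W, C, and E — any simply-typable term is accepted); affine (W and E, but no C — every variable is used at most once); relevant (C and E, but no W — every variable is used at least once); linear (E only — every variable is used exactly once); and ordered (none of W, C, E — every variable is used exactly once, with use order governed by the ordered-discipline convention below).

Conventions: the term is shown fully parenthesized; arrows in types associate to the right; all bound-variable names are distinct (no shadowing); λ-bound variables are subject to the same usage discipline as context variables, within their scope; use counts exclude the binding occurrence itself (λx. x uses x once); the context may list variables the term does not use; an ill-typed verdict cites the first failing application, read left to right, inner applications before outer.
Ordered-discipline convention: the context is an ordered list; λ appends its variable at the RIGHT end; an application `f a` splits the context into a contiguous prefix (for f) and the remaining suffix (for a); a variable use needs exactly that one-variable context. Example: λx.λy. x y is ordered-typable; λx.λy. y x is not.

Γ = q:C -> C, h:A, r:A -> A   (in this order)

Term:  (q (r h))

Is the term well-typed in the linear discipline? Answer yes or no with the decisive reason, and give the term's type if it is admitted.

no — a type mismatch blocks all five
use counts: q: 1×, h: 1×, r: 1×
use order (left to right): q, r, h
typing: ill-typed: an argument A mismatches the expected C
across the five disciplines: ordered ✗; linear ✗; affine ✗; relevant ✗; unrestricted ✗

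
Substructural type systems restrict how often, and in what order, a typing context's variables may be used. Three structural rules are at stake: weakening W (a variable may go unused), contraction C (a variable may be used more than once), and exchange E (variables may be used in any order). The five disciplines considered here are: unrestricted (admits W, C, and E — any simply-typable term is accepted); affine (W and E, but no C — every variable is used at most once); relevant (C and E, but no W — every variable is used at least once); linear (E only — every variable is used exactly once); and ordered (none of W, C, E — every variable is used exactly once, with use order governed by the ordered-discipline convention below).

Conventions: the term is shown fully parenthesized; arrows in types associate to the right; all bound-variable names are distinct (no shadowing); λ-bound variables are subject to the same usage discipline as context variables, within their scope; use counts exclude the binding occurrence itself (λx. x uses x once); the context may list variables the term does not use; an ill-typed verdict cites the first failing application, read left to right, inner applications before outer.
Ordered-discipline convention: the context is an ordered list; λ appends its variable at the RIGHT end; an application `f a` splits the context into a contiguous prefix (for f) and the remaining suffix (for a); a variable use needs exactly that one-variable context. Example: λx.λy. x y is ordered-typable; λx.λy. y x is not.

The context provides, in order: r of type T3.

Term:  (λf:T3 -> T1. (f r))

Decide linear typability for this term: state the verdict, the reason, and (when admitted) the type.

yes — exactly-once usage across r, f; term : (T3 -> T1) -> T1
counts: r=1; f (bound)=1
left-to-right use order: f, r
typing: ✓ — (T3 -> T1) -> T1
summary: ordered ✗; linear ✓; affine ✓; relevant ✓; unrestricted ✓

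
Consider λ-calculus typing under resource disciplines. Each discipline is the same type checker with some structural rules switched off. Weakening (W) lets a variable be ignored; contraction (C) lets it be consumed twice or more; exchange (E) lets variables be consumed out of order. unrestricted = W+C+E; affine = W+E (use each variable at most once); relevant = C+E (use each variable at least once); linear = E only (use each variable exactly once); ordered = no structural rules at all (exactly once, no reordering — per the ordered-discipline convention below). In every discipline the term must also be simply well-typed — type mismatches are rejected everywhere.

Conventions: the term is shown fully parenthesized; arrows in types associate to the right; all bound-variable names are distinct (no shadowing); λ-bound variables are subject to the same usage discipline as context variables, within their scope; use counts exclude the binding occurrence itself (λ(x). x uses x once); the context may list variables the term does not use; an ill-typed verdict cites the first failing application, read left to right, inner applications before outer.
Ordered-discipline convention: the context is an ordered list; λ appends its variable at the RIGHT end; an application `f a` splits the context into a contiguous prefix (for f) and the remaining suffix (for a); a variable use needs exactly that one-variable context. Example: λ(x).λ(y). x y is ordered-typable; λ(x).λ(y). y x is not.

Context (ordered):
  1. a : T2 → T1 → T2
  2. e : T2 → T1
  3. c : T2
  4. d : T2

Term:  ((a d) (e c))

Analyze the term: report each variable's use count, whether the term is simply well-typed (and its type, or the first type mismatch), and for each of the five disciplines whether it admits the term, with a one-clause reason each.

use counts: a ×1, e ×1, c ×1, d ×1
order of uses: a, d, e, c
typing: the term checks, with type T2
ordered: ✗, use order a, d, e, c needs exchange
linear: ✓, a, e, c, d: one use apiece
affine: ✓, a, e, c, d: no repeats, contraction unneeded
relevant: ✓, every one of a, e, c, d appears
unrestricted: ✓, well-typed at T2; no restrictions here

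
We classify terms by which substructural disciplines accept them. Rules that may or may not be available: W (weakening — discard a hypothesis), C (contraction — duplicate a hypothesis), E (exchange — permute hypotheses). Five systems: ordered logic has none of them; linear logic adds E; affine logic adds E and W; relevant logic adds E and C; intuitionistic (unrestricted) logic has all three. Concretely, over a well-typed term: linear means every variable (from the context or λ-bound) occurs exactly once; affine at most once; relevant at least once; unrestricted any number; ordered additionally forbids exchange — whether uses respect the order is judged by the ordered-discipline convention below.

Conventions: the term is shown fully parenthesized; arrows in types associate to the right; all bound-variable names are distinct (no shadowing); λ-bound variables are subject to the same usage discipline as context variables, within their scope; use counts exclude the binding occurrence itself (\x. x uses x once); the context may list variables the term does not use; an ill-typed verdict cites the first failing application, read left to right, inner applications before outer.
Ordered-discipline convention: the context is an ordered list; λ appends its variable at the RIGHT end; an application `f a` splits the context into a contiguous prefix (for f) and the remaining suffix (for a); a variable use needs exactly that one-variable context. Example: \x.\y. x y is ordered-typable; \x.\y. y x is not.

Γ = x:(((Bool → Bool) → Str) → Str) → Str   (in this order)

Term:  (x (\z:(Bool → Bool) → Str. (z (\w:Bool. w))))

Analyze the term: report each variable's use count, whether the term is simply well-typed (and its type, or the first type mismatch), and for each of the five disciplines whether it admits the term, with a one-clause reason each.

usage: x: 1×, z [bound]: 1×, w [bound]: 1×
use order (left to right): x, z, w
typing: the term checks, with type Str
ordered: ✓, x, z, w: once each, no exchange needed
linear: ✓, x, z, w: one use apiece
affine: ✓, at most one use each (x, z, w)
relevant: ✓, none of x, z, w goes unused
unrestricted: ✓, simply typable at Str; W, C, E all held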